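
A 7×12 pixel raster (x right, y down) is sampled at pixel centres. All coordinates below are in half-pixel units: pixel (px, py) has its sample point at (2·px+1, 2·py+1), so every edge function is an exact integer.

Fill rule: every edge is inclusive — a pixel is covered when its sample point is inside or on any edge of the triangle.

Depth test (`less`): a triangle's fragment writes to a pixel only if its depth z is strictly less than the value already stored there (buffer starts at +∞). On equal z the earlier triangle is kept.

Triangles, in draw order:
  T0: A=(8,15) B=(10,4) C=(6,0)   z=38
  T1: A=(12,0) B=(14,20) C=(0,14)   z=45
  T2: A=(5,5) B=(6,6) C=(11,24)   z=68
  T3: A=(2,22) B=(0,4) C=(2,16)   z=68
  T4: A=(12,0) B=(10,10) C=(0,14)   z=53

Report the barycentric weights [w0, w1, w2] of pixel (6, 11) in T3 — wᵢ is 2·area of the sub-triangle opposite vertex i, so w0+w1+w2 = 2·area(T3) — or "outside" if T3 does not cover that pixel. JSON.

T0:
  2·area = 52  (B↔C swapped to make it positive)
  edge (8, 15)→(6, 0): d=(-2,-15) inclusive
  edge (6, 0)→(10, 4): d=(4,4) inclusive
  edge (10, 4)→(8, 15): d=(-2,11) inclusive
    (3,0)@(7, 1): e=[13,0,39] → █  [on edge]
    (4,0)@(9, 1): e=[43,-8,17] → ·
    (3,1)@(7, 3): e=[9,8,35] → █
    (4,1)@(9, 3): e=[39,0,13] → █  [on edge]
    (5,1)@(11, 3): e=[69,-8,-9] → ·
    (3,2)@(7, 5): e=[5,16,31] → █
    (5,2)@(11, 5): e=[65,0,-13] → ·  [on edge]
    (3,3)@(7, 7): e=[1,24,27] → █
    (5,3)@(11, 7): e=[61,8,-17] → ·
    (6,3)@(13, 7): e=[91,0,-39] → ·  [on edge]
    (3,4)@(7, 9): e=[-3,32,23] → ·
    (4,4)@(9, 9): e=[27,24,1] → █
  covered (8 px):
    · · · █ · · ·
    · · · █ █ · ·
    · · · █ █ · ·
    · · · █ █ · ·
    · · · · █ · ·
    · · · · · · ·
    · · · · · · ·
    · · · · · · ·
    · · · · · · ·
    · · · · · · ·
    · · · · · · ·
    · · · · · · ·
T1:
  2·area = 268
  edge (12, 0)→(14, 20): d=(2,20) inclusive
  edge (14, 20)→(0, 14): d=(-14,-6) inclusive
  edge (0, 14)→(12, 0): d=(12,-14) inclusive
    (5,1)@(11, 3): e=[26,220,22] → █
    (6,1)@(13, 3): e=[-14,232,50] → ·
    (4,2)@(9, 5): e=[70,180,18] → █
    (6,2)@(13, 5): e=[-10,204,74] → ·
    (3,3)@(7, 7): e=[114,140,14] → █
    (6,3)@(13, 7): e=[-6,176,98] → ·
    (2,4)@(5, 9): e=[158,100,10] → █
    (6,4)@(13, 9): e=[-2,148,122] → ·
    (1,5)@(3, 11): e=[202,60,6] → █
    (6,5)@(13, 11): e=[2,120,146] → █
    (0,6)@(1, 13): e=[246,20,2] → █
    (0,7)@(1, 15): e=[250,-8,26] → ·
    (3,8)@(7, 17): e=[134,0,134] → █  [on edge]
  covered (34 px):
    · · · · · · ·
    · · · · · █ ·
    · · · · █ █ ·
    · · · █ █ █ ·
    · · █ █ █ █ ·
    · █ █ █ █ █ █
    █ █ █ █ █ █ █
    · █ █ █ █ █ █
    · · · █ █ █ █
    · · · · · · █
    · · · · · · ·
    · · · · · · ·
T2:
  2·area = 13
  edge (5, 5)→(6, 6): d=(1,1) inclusive
  edge (6, 6)→(11, 24): d=(5,18) inclusive
  edge (11, 24)→(5, 5): d=(-6,-19) inclusive
    (0,0)@(1, 1): e=[0,65,-52] → ·  [on edge]
    (1,1)@(3, 3): e=[0,39,-26] → ·  [on edge]
    (2,2)@(5, 5): e=[0,13,0] → █  [on edge]
    (3,2)@(7, 5): e=[-2,-23,38] → ·
    (2,3)@(5, 7): e=[2,23,-12] → ·
    (3,3)@(7, 7): e=[0,-13,26] → ·  [on edge]
    (4,4)@(9, 9): e=[0,-39,52] → ·  [on edge]
    (3,5)@(7, 11): e=[4,7,2] → █
    (4,5)@(9, 11): e=[2,-29,40] → ·
    (5,5)@(11, 11): e=[0,-65,78] → ·  [on edge]
    (3,6)@(7, 13): e=[6,17,-10] → ·
    (6,6)@(13, 13): e=[0,-91,104] → ·  [on edge]
  covered (3 px):
    · · · · · · ·
    · · · · · · ·
    · · █ · · · ·
    · · · · · · ·
    · · · · · · ·
    · · · █ · · ·
    · · · · · · ·
    · · · · · · ·
    · · · · █ · ·
    · · · · · · ·
    · · · · · · ·
    · · · · · · ·
T3:
  2·area = 12
  edge (2, 22)→(0, 4): d=(-2,-18) inclusive
  edge (0, 4)→(2, 16): d=(2,12) inclusive
  edge (2, 16)→(2, 22): d=(0,6) inclusive
    (0,5)@(1, 11): e=[4,2,6] → █
    (1,5)@(3, 11): e=[40,-22,-6] → ·
    (0,6)@(1, 13): e=[0,6,6] → █  [on edge]
    (1,6)@(3, 13): e=[36,-18,-6] → ·
    (0,7)@(1, 15): e=[-4,10,6] → ·
  covered (2 px):
    · · · · · · ·
    · · · · · · ·
    · · · · · · ·
    · · · · · · ·
    · · · · · · ·
    █ · · · · · ·
    █ · · · · · ·
    · · · · · · ·
    · · · · · · ·
    · · · · · · ·
    · · · · · · ·
    · · · · · · ·
T4:
  2·area = 92
  edge (12, 0)→(10, 10): d=(-2,10) inclusive
  edge (10, 10)→(0, 14): d=(-10,4) inclusive
  edge (0, 14)→(12, 0): d=(12,-14) inclusive
    (5,1)@(11, 3): e=[4,66,22] → █
    (6,1)@(13, 3): e=[-16,58,50] → ·
    (4,2)@(9, 5): e=[20,54,18] → █
    (5,2)@(11, 5): e=[0,46,46] → █  [on edge]
    (6,2)@(13, 5): e=[-20,38,74] → ·
    (3,3)@(7, 7): e=[36,42,14] → █
    (5,3)@(11, 7): e=[-4,26,70] → ·
    (2,4)@(5, 9): e=[52,30,10] → █
    (5,4)@(11, 9): e=[-8,6,94] → ·
    (1,5)@(3, 11): e=[68,18,6] → █
    (4,5)@(9, 11): e=[8,-6,90] → ·
    (0,6)@(1, 13): e=[84,6,2] → █
    (4,7)@(9, 15): e=[0,-46,138] → ·  [on edge]
  covered (12 px):
    · · · · · · ·
    · · · · · █ ·
    · · · · █ █ ·
    · · · █ █ · ·
    · · █ █ █ · ·
    · █ █ █ · · ·
    █ · · · · · ·
    · · · · · · ·
    · · · · · · ·
    · · · · · · ·
    · · · · · · ·
    · · · · · · ·

Answer: "outside"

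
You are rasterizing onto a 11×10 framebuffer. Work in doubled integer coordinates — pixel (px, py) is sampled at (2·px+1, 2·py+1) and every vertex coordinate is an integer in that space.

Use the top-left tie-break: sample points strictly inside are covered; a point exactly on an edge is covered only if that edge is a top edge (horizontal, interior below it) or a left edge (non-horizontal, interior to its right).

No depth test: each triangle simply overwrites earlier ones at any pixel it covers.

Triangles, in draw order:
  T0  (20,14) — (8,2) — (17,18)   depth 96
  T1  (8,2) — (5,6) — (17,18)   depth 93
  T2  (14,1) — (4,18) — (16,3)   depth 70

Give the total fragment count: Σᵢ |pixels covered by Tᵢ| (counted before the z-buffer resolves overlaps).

T0:
  2·area = 84  (B↔C swapped to make it positive)
  edge (20, 14)→(17, 18): d=(-3,4) right/bottom  bias=-1
  edge (17, 18)→(8, 2): d=(-9,-16) top-left  bias=+0
  edge (8, 2)→(20, 14): d=(12,12) right/bottom  bias=-1
    (3,0)@(7, 1): e=[91,-7,0] → ·  [on edge]
    (4,1)@(9, 3): e=[77,7,0] → ·  [on edge]
    (5,2)@(11, 5): e=[63,21,0] → ·  [on edge]
    (5,3)@(11, 7): e=[57,3,24] → #
    (6,3)@(13, 7): e=[49,35,0] → ·  [on edge]
    (5,4)@(11, 9): e=[51,-15,48] → ·
    (6,4)@(13, 9): e=[43,17,24] → #
    (7,4)@(15, 9): e=[35,49,0] → ·  [on edge]
    (6,5)@(13, 11): e=[37,-1,48] → ·
    (7,5)@(15, 11): e=[29,31,24] → #
    (8,5)@(17, 11): e=[21,63,0] → ·  [on edge]
    (7,6)@(15, 13): e=[23,13,48] → #
    (9,6)@(19, 13): e=[7,77,0] → ·  [on edge]
    (10,7)@(21, 15): e=[-7,91,0] → ·  [on edge]
  covered (8 px):
    · · · · · · · · · · ·
    · · · · · · · · · · ·
    · · · · · · · · · · ·
    · · · · · # · · · · ·
    · · · · · · # · · · ·
    · · · · · · · # · · ·
    · · · · · · · # # · ·
    · · · · · · · · # # ·
    · · · · · · · · # · ·
    · · · · · · · · · · ·
T1:
  2·area = 84  (B↔C swapped to make it positive)
  edge (8, 2)→(17, 18): d=(9,16) right/bottom  bias=-1
  edge (17, 18)→(5, 6): d=(-12,-12) top-left  bias=+0
  edge (5, 6)→(8, 2): d=(3,-4) top-left  bias=+0
    (3,2)@(7, 5): e=[43,36,5] → #
    (4,2)@(9, 5): e=[11,60,13] → #
    (5,2)@(11, 5): e=[-21,84,21] → ·
    (3,3)@(7, 7): e=[61,12,11] → #
    (5,3)@(11, 7): e=[-3,60,27] → ·
    (3,4)@(7, 9): e=[79,-12,17] → ·
    (4,4)@(9, 9): e=[47,12,25] → #
    (5,4)@(11, 9): e=[15,36,33] → #
    (6,4)@(13, 9): e=[-17,60,41] → ·
    (4,5)@(9, 11): e=[65,-12,31] → ·
    (5,5)@(11, 11): e=[33,12,39] → #
    (6,5)@(13, 11): e=[1,36,47] → #
  covered (10 px):
    · · · · · · · · · · ·
    · · · · · · · · · · ·
    · · · # # · · · · · ·
    · · · # # · · · · · ·
    · · · · # # · · · · ·
    · · · · · # # · · · ·
    · · · · · · # · · · ·
    · · · · · · · # · · ·
    · · · · · · · · · · ·
    · · · · · · · · · · ·
T2:
  2·area = 54  (B↔C swapped to make it positive)
  edge (14, 1)→(16, 3): d=(2,2) right/bottom  bias=-1
  edge (16, 3)→(4, 18): d=(-12,15) right/bottom  bias=-1
  edge (4, 18)→(14, 1): d=(10,-17) top-left  bias=+0
    (6,1)@(13, 3): e=[6,45,3] → #
    (7,1)@(15, 3): e=[2,15,37] → #
    (8,1)@(17, 3): e=[-2,-15,71] → ·
    (6,2)@(13, 5): e=[10,21,23] → #
    (7,2)@(15, 5): e=[6,-9,57] → ·
    (5,3)@(11, 7): e=[18,27,9] → #
    (6,3)@(13, 7): e=[14,-3,43] → ·
    (5,4)@(11, 9): e=[22,3,29] → #
    (6,4)@(13, 9): e=[18,-27,63] → ·
    (4,5)@(9, 11): e=[30,9,15] → #
    (5,5)@(11, 11): e=[26,-21,49] → ·
    (3,6)@(7, 13): e=[38,15,1] → #
  covered (7 px):
    · · · · · · · · · · ·
    · · · · · · # # · · ·
    · · · · · · # · · · ·
    · · · · · # · · · · ·
    · · · · · # · · · · ·
    · · · · # · · · · · ·
    · · · # · · · · · · ·
    · · · · · · · · · · ·
    · · · · · · · · · · ·
    · · · · · · · · · · ·

Answer: 25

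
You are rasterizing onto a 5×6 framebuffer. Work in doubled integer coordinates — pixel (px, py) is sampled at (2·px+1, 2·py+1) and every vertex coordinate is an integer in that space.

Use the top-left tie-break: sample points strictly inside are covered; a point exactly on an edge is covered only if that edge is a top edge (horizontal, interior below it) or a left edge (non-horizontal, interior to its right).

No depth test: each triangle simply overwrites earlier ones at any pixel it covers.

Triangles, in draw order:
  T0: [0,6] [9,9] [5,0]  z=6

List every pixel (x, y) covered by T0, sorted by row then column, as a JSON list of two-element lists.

T0:
  2·area = 69  (B↔C swapped to make it positive)
  edge (0, 6)→(5, 0): d=(5,-6) top-left  bias=+0
  edge (5, 0)→(9, 9): d=(4,9) right/bottom  bias=-1
  edge (9, 9)→(0, 6): d=(-9,-3) top-left  bias=+0
    (2,0)@(5, 1): e=[5,4,60] → X
    (3,0)@(7, 1): e=[17,-14,66] → .
    (1,1)@(3, 3): e=[3,30,36] → X
    (3,1)@(7, 3): e=[27,-6,48] → .
    (0,2)@(1, 5): e=[1,56,12] → X
    (3,2)@(7, 5): e=[37,2,30] → X
    (4,2)@(9, 5): e=[49,-16,36] → .
    (0,3)@(1, 7): e=[11,64,-6] → .
    (1,3)@(3, 7): e=[23,46,0] → X  [on edge]
    (4,3)@(9, 7): e=[59,-8,18] → .
    (1,4)@(3, 9): e=[33,54,-18] → .
    (2,4)@(5, 9): e=[45,36,-12] → .
    (4,4)@(9, 9): e=[69,0,0] → .  [on edge]
  covered (10 px):
    . . X . .
    . X X . .
    X X X X .
    . X X X .
    . . . . .
    . . . . .

Answer: [[2,0],[1,1],[2,1],[0,2],[1,2],[2,2],[3,2],[1,3],[2,3],[3,3]]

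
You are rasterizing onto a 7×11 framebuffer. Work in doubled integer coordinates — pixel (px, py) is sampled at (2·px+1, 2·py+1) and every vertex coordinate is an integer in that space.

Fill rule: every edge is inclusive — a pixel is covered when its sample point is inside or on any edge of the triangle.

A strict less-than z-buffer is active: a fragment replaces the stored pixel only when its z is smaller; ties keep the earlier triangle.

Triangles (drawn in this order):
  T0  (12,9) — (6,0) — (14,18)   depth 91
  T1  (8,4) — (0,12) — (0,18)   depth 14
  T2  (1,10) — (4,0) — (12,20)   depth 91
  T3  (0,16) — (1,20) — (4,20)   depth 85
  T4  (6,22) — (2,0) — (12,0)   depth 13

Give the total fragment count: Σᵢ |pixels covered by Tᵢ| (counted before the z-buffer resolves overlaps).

T0:
  2·area = 36  (B↔C swapped to make it positive)
  edge (12, 9)→(14, 18): d=(2,9) inclusive
  edge (14, 18)→(6, 0): d=(-8,-18) inclusive
  edge (6, 0)→(12, 9): d=(6,9) inclusive
    (4,2)@(9, 5): e=[19,14,3] → X
    (5,2)@(11, 5): e=[1,50,-15] → .
    (4,3)@(9, 7): e=[23,-2,15] → .
    (5,4)@(11, 9): e=[9,18,9] → X
    (6,4)@(13, 9): e=[-9,54,-9] → .
    (5,5)@(11, 11): e=[13,2,21] → X
    (6,5)@(13, 11): e=[-5,38,3] → .
    (5,6)@(11, 13): e=[17,-14,33] → .
    (6,7)@(13, 15): e=[3,6,27] → X
    (6,8)@(13, 17): e=[7,-10,39] → .
  covered (4 px):
    . . . . . . .
    . . . . . . .
    . . . . X . .
    . . . . . . .
    . . . . . X .
    . . . . . X .
    . . . . . . .
    . . . . . . X
    . . . . . . .
    . . . . . . .
    . . . . . . .
T1:
  2·area = 48  (B↔C swapped to make it positive)
  edge (8, 4)→(0, 18): d=(-8,14) inclusive
  edge (0, 18)→(0, 12): d=(0,-6) inclusive
  edge (0, 12)→(8, 4): d=(8,-8) inclusive
    (5,0)@(11, 1): e=[-18,66,0] → .  [on edge]
    (4,1)@(9, 3): e=[-6,54,0] → .  [on edge]
    (3,2)@(7, 5): e=[6,42,0] → X  [on edge]
    (4,2)@(9, 5): e=[-22,54,16] → .
    (2,3)@(5, 7): e=[18,30,0] → X  [on edge]
    (3,3)@(7, 7): e=[-10,42,16] → .
    (1,4)@(3, 9): e=[30,18,0] → X  [on edge]
    (3,4)@(7, 9): e=[-26,42,32] → .
    (0,5)@(1, 11): e=[42,6,0] → X  [on edge]
    (2,5)@(5, 11): e=[-14,30,32] → .
    (0,6)@(1, 13): e=[26,6,16] → X
    (1,6)@(3, 13): e=[-2,18,32] → .
  covered (8 px):
    . . . . . . .
    . . . . . . .
    . . . X . . .
    . . X . . . .
    . X X . . . .
    X X . . . . .
    X . . . . . .
    X . . . . . .
    . . . . . . .
    . . . . . . .
    . . . . . . .
T2:
  2·area = 140
  edge (1, 10)→(4, 0): d=(3,-10) inclusive
  edge (4, 0)→(12, 20): d=(8,20) inclusive
  edge (12, 20)→(1, 10): d=(-11,-10) inclusive
    (2,1)@(5, 3): e=[19,4,117] → X
    (3,1)@(7, 3): e=[39,-36,137] → .
    (1,2)@(3, 5): e=[5,60,75] → X
    (3,2)@(7, 5): e=[45,-20,115] → .
    (1,3)@(3, 7): e=[11,76,53] → X
    (3,3)@(7, 7): e=[51,-4,93] → .
    (1,4)@(3, 9): e=[17,92,31] → X
    (3,4)@(7, 9): e=[57,12,71] → X
    (4,4)@(9, 9): e=[77,-28,91] → .
    (1,5)@(3, 11): e=[23,108,9] → X
    (4,5)@(9, 11): e=[83,-12,69] → .
    (1,6)@(3, 13): e=[29,124,-13] → .
  covered (18 px):
    . . . . . . .
    . . X . . . .
    . X X . . . .
    . X X . . . .
    . X X X . . .
    . X X X . . .
    . . X X X . .
    . . . X X . .
    . . . . X . .
    . . . . . X .
    . . . . . . .
T3:
  2·area = 12  (B↔C swapped to make it positive)
  edge (0, 16)→(4, 20): d=(4,4) inclusive
  edge (4, 20)→(1, 20): d=(-3,0) inclusive
  edge (1, 20)→(0, 16): d=(-1,-4) inclusive
    (0,8)@(1, 17): e=[0,9,3] → X  [on edge]
    (1,8)@(3, 17): e=[-8,9,11] → .
    (0,9)@(1, 19): e=[8,3,1] → X
    (1,9)@(3, 19): e=[0,3,9] → X  [on edge]
    (2,9)@(5, 19): e=[-8,3,17] → .
    (0,10)@(1, 21): e=[16,-3,-1] → .
    (1,10)@(3, 21): e=[8,-3,7] → .
    (2,10)@(5, 21): e=[0,-3,15] → .  [on edge]
  covered (3 px):
    . . . . . . .
    . . . . . . .
    . . . . . . .
    . . . . . . .
    . . . . . . .
    . . . . . . .
    . . . . . . .
    . . . . . . .
    X . . . . . .
    X X . . . . .
    . . . . . . .
T4:
  2·area = 220
  edge (6, 22)→(2, 0): d=(-4,-22) inclusive
  edge (2, 0)→(12, 0): d=(10,0) inclusive
  edge (12, 0)→(6, 22): d=(-6,22) inclusive
    (1,0)@(3, 1): e=[18,10,192] → X
    (2,0)@(5, 1): e=[62,10,148] → X
    (3,0)@(7, 1): e=[106,10,104] → X
    (4,0)@(9, 1): e=[150,10,60] → X
    (5,0)@(11, 1): e=[194,10,16] → X
    (6,0)@(13, 1): e=[238,10,-28] → .
    (1,1)@(3, 3): e=[10,30,180] → X
    (6,1)@(13, 3): e=[230,30,-40] → .
    (1,2)@(3, 5): e=[2,50,168] → X
    (5,2)@(11, 5): e=[178,50,-8] → .
    (1,3)@(3, 7): e=[-6,70,156] → .
    (2,3)@(5, 7): e=[38,70,112] → X
    (4,5)@(9, 11): e=[110,110,0] → X  [on edge]
  covered (28 px):
    . X X X X X .
    . X X X X X .
    . X X X X . .
    . . X X X . .
    . . X X X . .
    . . X X X . .
    . . X X . . .
    . . X X . . .
    . . . X . . .
    . . . . . . .
    . . . . . . .

Final: 61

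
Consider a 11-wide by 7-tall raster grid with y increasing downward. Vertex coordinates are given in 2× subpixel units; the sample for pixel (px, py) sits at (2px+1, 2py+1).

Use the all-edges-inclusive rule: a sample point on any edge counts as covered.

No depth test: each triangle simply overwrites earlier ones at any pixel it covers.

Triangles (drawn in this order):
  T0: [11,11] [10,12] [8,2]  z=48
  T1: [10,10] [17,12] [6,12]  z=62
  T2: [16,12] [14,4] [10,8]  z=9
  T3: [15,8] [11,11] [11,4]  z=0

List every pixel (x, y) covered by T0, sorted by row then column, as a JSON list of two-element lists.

T0:
  2·area = 12
  edge (11, 11)→(10, 12): d=(-1,1) inclusive
  edge (10, 12)→(8, 2): d=(-2,-10) inclusive
  edge (8, 2)→(11, 11): d=(3,9) inclusive
    (10,0)@(21, 1): e=[0,132,-120] → .  [on edge]
    (9,1)@(19, 3): e=[0,108,-96] → .  [on edge]
    (4,2)@(9, 5): e=[8,4,0] → X  [on edge]
    (5,2)@(11, 5): e=[6,24,-18] → .
    (8,2)@(17, 5): e=[0,84,-72] → .  [on edge]
    (4,3)@(9, 7): e=[6,0,6] → X  [on edge]
    (5,3)@(11, 7): e=[4,20,-12] → .
    (7,3)@(15, 7): e=[0,60,-48] → .  [on edge]
    (4,4)@(9, 9): e=[4,-4,12] → .
    (6,4)@(13, 9): e=[0,36,-24] → .  [on edge]
    (5,5)@(11, 11): e=[0,12,0] → X  [on edge]
    (6,5)@(13, 11): e=[-2,32,-18] → .
    (4,6)@(9, 13): e=[0,-12,24] → .  [on edge]
  covered (3 px):
    . . . . . . . . . . .
    . . . . . . . . . . .
    . . . . X . . . . . .
    . . . . X . . . . . .
    . . . . . . . . . . .
    . . . . . X . . . . .
    . . . . . . . . . . .
T1:
  2·area = 22
  edge (10, 10)→(17, 12): d=(7,2) inclusive
  edge (17, 12)→(6, 12): d=(-11,0) inclusive
  edge (6, 12)→(10, 10): d=(4,-2) inclusive
    (4,5)@(9, 11): e=[9,11,2] → X
    (5,5)@(11, 11): e=[5,11,6] → X
    (6,5)@(13, 11): e=[1,11,10] → X
    (7,5)@(15, 11): e=[-3,11,14] → .
    (4,6)@(9, 13): e=[23,-11,10] → .
    (5,6)@(11, 13): e=[19,-11,14] → .
    (6,6)@(13, 13): e=[15,-11,18] → .
  covered (3 px):
    . . . . . . . . . . .
    . . . . . . . . . . .
    . . . . . . . . . . .
    . . . . . . . . . . .
    . . . . . . . . . . .
    . . . . X X X . . . .
    . . . . . . . . . . .
T2:
  2·area = 40  (B↔C swapped to make it positive)
  edge (16, 12)→(10, 8): d=(-6,-4) inclusive
  edge (10, 8)→(14, 4): d=(4,-4) inclusive
  edge (14, 4)→(16, 12): d=(2,8) inclusive
    (8,0)@(17, 1): e=[70,0,-30] → .  [on edge]
    (7,1)@(15, 3): e=[50,0,-10] → .  [on edge]
    (6,2)@(13, 5): e=[30,0,10] → X  [on edge]
    (7,2)@(15, 5): e=[38,8,-6] → .
    (5,3)@(11, 7): e=[10,0,30] → X  [on edge]
    (7,3)@(15, 7): e=[26,16,-2] → .
    (4,4)@(9, 9): e=[-10,0,50] → .  [on edge]
    (5,4)@(11, 9): e=[-2,8,34] → .
    (6,4)@(13, 9): e=[6,16,18] → X
    (7,4)@(15, 9): e=[14,24,2] → X
    (8,4)@(17, 9): e=[22,32,-14] → .
    (3,5)@(7, 11): e=[-30,0,70] → .  [on edge]
    (2,6)@(5, 13): e=[-50,0,90] → .  [on edge]
  covered (6 px):
    . . . . . . . . . . .
    . . . . . . . . . . .
    . . . . . . X . . . .
    . . . . . X X . . . .
    . . . . . . X X . . .
    . . . . . . . X . . .
    . . . . . . . . . . .
T3:
  2·area = 28
  edge (15, 8)→(11, 11): d=(-4,3) inclusive
  edge (11, 11)→(11, 4): d=(0,-7) inclusive
  edge (11, 4)→(15, 8): d=(4,4) inclusive
    (5,0)@(11, 1): e=[40,0,-12] → .  [on edge]
    (5,1)@(11, 3): e=[32,0,-4] → .  [on edge]
    (5,2)@(11, 5): e=[24,0,4] → X  [on edge]
    (6,2)@(13, 5): e=[18,14,-4] → .
    (9,2)@(19, 5): e=[0,56,-28] → .  [on edge]
    (5,3)@(11, 7): e=[16,0,12] → X  [on edge]
    (6,3)@(13, 7): e=[10,14,4] → X
    (7,3)@(15, 7): e=[4,28,-4] → .
    (5,4)@(11, 9): e=[8,0,20] → X  [on edge]
    (7,4)@(15, 9): e=[-4,28,4] → .
    (5,5)@(11, 11): e=[0,0,28] → X  [on edge]
    (6,5)@(13, 11): e=[-6,14,20] → .
    (5,6)@(11, 13): e=[-8,0,36] → .  [on edge]
  covered (6 px):
    . . . . . . . . . . .
    . . . . . . . . . . .
    . . . . . X . . . . .
    . . . . . X X . . . .
    . . . . . X X . . . .
    . . . . . X . . . . .
    . . . . . . . . . . .

Result: [[4,2],[4,3],[5,5]]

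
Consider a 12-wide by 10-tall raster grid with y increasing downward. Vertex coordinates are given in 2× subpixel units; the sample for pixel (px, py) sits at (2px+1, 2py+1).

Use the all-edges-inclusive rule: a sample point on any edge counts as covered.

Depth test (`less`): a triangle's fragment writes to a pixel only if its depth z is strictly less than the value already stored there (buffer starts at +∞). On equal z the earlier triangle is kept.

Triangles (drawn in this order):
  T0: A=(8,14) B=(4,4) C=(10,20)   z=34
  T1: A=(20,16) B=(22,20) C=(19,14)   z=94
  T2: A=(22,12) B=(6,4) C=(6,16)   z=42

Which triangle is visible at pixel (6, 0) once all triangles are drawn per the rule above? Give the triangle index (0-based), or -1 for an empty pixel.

T0:
  2·area = 4  (B↔C swapped to make it positive)
  edge (8, 14)→(10, 20): d=(2,6) inclusive
  edge (10, 20)→(4, 4): d=(-6,-16) inclusive
  edge (4, 4)→(8, 14): d=(4,10) inclusive
    (2,2)@(5, 5): e=[0,10,-6] → .  [on edge]
    (3,5)@(7, 11): e=[0,6,-2] → .  [on edge]
    (4,8)@(9, 17): e=[0,2,2] → X  [on edge]
    (5,8)@(11, 17): e=[-12,34,-18] → .
    (4,9)@(9, 19): e=[4,-10,10] → .
  covered (1 px):
    . . . . . . . . . . . .
    . . . . . . . . . . . .
    . . . . . . . . . . . .
    . . . . . . . . . . . .
    . . . . . . . . . . . .
    . . . . . . . . . . . .
    . . . . . . . . . . . .
    . . . . . . . . . . . .
    . . . . X . . . . . . .
    . . . . . . . . . . . .
T1:
  degenerate (2·area = 0) — covers nothing
T2:
  2·area = 192  (B↔C swapped to make it positive)
  edge (22, 12)→(6, 16): d=(-16,4) inclusive
  edge (6, 16)→(6, 4): d=(0,-12) inclusive
  edge (6, 4)→(22, 12): d=(16,8) inclusive
    (3,2)@(7, 5): e=[172,12,8] → X
    (4,2)@(9, 5): e=[164,36,-8] → .
    (3,3)@(7, 7): e=[140,12,40] → X
    (4,3)@(9, 7): e=[132,36,24] → X
    (5,3)@(11, 7): e=[124,60,8] → X
    (6,3)@(13, 7): e=[116,84,-8] → .
    (3,4)@(7, 9): e=[108,12,72] → X
    (6,4)@(13, 9): e=[84,84,24] → X
    (7,4)@(15, 9): e=[76,108,8] → X
    (8,4)@(17, 9): e=[68,132,-8] → .
    (3,5)@(7, 11): e=[76,12,104] → X
    (8,5)@(17, 11): e=[36,132,24] → X
  covered (24 px):
    . . . . . . . . . . . .
    . . . . . . . . . . . .
    . . . X . . . . . . . .
    . . . X X X . . . . . .
    . . . X X X X X . . . .
    . . . X X X X X X X . .
    . . . X X X X X X . . .
    . . . X X . . . . . . .
    . . . . . . . . . . . .
    . . . . . . . . . . . .

Z-buffer (winner per pixel, '.' = empty):
  . . . . . . . . . . . .
  . . . . . . . . . . . .
  . . . 2 . . . . . . . .
  . . . 2 2 2 . . . . . .
  . . . 2 2 2 2 2 . . . .
  . . . 2 2 2 2 2 2 2 . .
  . . . 2 2 2 2 2 2 . . .
  . . . 2 2 . . . . . . .
  . . . . 0 . . . . . . .
  . . . . . . . . . . . .

Final: -1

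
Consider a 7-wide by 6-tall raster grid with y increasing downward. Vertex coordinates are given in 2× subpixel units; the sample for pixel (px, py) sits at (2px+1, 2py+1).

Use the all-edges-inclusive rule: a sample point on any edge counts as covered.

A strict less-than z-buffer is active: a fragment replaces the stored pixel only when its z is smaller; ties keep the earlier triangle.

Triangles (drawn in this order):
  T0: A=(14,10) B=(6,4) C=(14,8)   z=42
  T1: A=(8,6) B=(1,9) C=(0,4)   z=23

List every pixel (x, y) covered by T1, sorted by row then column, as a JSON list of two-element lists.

T0:
  2·area = 16
  edge (14, 10)→(6, 4): d=(-8,-6) inclusive
  edge (6, 4)→(14, 8): d=(8,4) inclusive
  edge (14, 8)→(14, 10): d=(0,2) inclusive
    (5,3)@(11, 7): e=[6,4,6] → #
    (6,3)@(13, 7): e=[18,-4,2] → ·
    (5,4)@(11, 9): e=[-10,20,6] → ·
    (6,4)@(13, 9): e=[2,12,2] → #
    (6,5)@(13, 11): e=[-14,28,2] → ·
  covered (2 px):
    · · · · · · ·
    · · · · · · ·
    · · · · · · ·
    · · · · · # ·
    · · · · · · #
    · · · · · · ·
T1:
  2·area = 38
  edge (8, 6)→(1, 9): d=(-7,3) inclusive
  edge (1, 9)→(0, 4): d=(-1,-5) inclusive
  edge (0, 4)→(8, 6): d=(8,2) inclusive
    (0,2)@(1, 5): e=[28,4,6] → #
    (1,2)@(3, 5): e=[22,14,2] → #
    (2,2)@(5, 5): e=[16,24,-2] → ·
    (0,3)@(1, 7): e=[14,2,22] → #
    (2,3)@(5, 7): e=[2,22,14] → #
    (3,3)@(7, 7): e=[-4,32,10] → ·
    (0,4)@(1, 9): e=[0,0,38] → #  [on edge]
    (1,4)@(3, 9): e=[-6,10,34] → ·
    (2,4)@(5, 9): e=[-12,20,30] → ·
    (0,5)@(1, 11): e=[-14,-2,54] → ·
  covered (6 px):
    · · · · · · ·
    · · · · · · ·
    # # · · · · ·
    # # # · · · ·
    # · · · · · ·
    · · · · · · ·

Final: [[0,2],[1,2],[0,3],[1,3],[2,3],[0,4]]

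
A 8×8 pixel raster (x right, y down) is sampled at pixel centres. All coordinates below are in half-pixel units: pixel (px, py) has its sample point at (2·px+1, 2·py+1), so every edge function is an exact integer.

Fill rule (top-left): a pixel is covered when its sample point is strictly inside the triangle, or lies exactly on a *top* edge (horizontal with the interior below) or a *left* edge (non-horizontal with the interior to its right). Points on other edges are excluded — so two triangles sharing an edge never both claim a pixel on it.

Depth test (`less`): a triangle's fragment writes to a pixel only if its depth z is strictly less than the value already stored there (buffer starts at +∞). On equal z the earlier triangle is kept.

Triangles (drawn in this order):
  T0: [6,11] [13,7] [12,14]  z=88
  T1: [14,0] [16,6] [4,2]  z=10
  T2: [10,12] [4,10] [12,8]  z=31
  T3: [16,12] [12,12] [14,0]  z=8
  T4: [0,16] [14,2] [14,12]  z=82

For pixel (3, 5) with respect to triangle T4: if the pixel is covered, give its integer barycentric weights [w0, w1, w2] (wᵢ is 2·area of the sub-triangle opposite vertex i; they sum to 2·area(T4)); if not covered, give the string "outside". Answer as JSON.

T0:
  2·area = 45
  edge (6, 11)→(13, 7): d=(7,-4) top-left  bias=+0
  edge (13, 7)→(12, 14): d=(-1,7) right/bottom  bias=-1
  edge (12, 14)→(6, 11): d=(-6,-3) top-left  bias=+0
    (6,3)@(13, 7): e=[0,0,45] → .  [on edge]
    (5,4)@(11, 9): e=[6,12,27] → X
    (6,4)@(13, 9): e=[14,-2,33] → .
    (3,5)@(7, 11): e=[4,38,3] → X
    (4,5)@(9, 11): e=[12,24,9] → X
    (6,5)@(13, 11): e=[28,-4,21] → .
    (3,6)@(7, 13): e=[18,36,-9] → .
    (4,6)@(9, 13): e=[26,22,-3] → .
    (5,6)@(11, 13): e=[34,8,3] → X
    (6,6)@(13, 13): e=[42,-6,9] → .
    (5,7)@(11, 15): e=[48,6,-9] → .
  covered (5 px):
    . . . . . . . .
    . . . . . . . .
    . . . . . . . .
    . . . . . . . .
    . . . . . X . .
    . . . X X X . .
    . . . . . X . .
    . . . . . . . .
T1:
  2·area = 64
  edge (14, 0)→(16, 6): d=(2,6) right/bottom  bias=-1
  edge (16, 6)→(4, 2): d=(-12,-4) top-left  bias=+0
  edge (4, 2)→(14, 0): d=(10,-2) top-left  bias=+0
    (0,0)@(1, 1): e=[80,0,-16] → .  [on edge]
    (4,0)@(9, 1): e=[32,32,0] → X  [on edge]
    (5,0)@(11, 1): e=[20,40,4] → X
    (6,0)@(13, 1): e=[8,48,8] → X
    (7,0)@(15, 1): e=[-4,56,12] → .
    (3,1)@(7, 3): e=[48,0,16] → X  [on edge]
    (7,1)@(15, 3): e=[0,32,32] → .  [on edge]
    (3,2)@(7, 5): e=[52,-24,36] → .
    (4,2)@(9, 5): e=[40,-16,40] → .
    (5,2)@(11, 5): e=[28,-8,44] → .
    (6,2)@(13, 5): e=[16,0,48] → X  [on edge]
    (7,2)@(15, 5): e=[4,8,52] → X
  covered (9 px):
    . . . . X X X .
    . . . X X X X .
    . . . . . . X X
    . . . . . . . .
    . . . . . . . .
    . . . . . . . .
    . . . . . . . .
    . . . . . . . .
T2:
  2·area = 28
  edge (10, 12)→(4, 10): d=(-6,-2) top-left  bias=+0
  edge (4, 10)→(12, 8): d=(8,-2) top-left  bias=+0
  edge (12, 8)→(10, 12): d=(-2,4) right/bottom  bias=-1
    (0,4)@(1, 9): e=[0,-14,42] → .  [on edge]
    (4,4)@(9, 9): e=[16,2,10] → X
    (5,4)@(11, 9): e=[20,6,2] → X
    (6,4)@(13, 9): e=[24,10,-6] → .
    (3,5)@(7, 11): e=[0,14,14] → X  [on edge]
    (5,5)@(11, 11): e=[8,22,-2] → .
    (3,6)@(7, 13): e=[-12,30,10] → .
    (4,6)@(9, 13): e=[-8,34,2] → .
    (6,6)@(13, 13): e=[0,42,-14] → .  [on edge]
  covered (4 px):
    . . . . . . . .
    . . . . . . . .
    . . . . . . . .
    . . . . . . . .
    . . . . X X . .
    . . . X X . . .
    . . . . . . . .
    . . . . . . . .
T3:
  2·area = 48
  edge (16, 12)→(12, 12): d=(-4,0) right/bottom  bias=-1
  edge (12, 12)→(14, 0): d=(2,-12) top-left  bias=+0
  edge (14, 0)→(16, 12): d=(2,12) right/bottom  bias=-1
    (6,3)@(13, 7): e=[20,2,26] → X
    (7,3)@(15, 7): e=[20,26,2] → X
    (6,4)@(13, 9): e=[12,6,30] → X
    (6,5)@(13, 11): e=[4,10,34] → X
    (6,6)@(13, 13): e=[-4,14,38] → .
    (7,6)@(15, 13): e=[-4,38,14] → .
  covered (6 px):
    . . . . . . . .
    . . . . . . . .
    . . . . . . . .
    . . . . . . X X
    . . . . . . X X
    . . . . . . X X
    . . . . . . . .
    . . . . . . . .
T4:
  2·area = 140
  edge (0, 16)→(14, 2): d=(14,-14) top-left  bias=+0
  edge (14, 2)→(14, 12): d=(0,10) right/bottom  bias=-1
  edge (14, 12)→(0, 16): d=(-14,4) right/bottom  bias=-1
    (7,0)@(15, 1): e=[0,-10,150] → .  [on edge]
    (6,1)@(13, 3): e=[0,10,130] → X  [on edge]
    (7,1)@(15, 3): e=[28,-10,122] → .
    (5,2)@(11, 5): e=[0,30,110] → X  [on edge]
    (7,2)@(15, 5): e=[56,-10,94] → .
    (4,3)@(9, 7): e=[0,50,90] → X  [on edge]
    (7,3)@(15, 7): e=[84,-10,66] → .
    (3,4)@(7, 9): e=[0,70,70] → X  [on edge]
    (7,4)@(15, 9): e=[112,-10,38] → .
    (2,5)@(5, 11): e=[0,90,50] → X  [on edge]
    (7,5)@(15, 11): e=[140,-10,10] → .
    (1,6)@(3, 13): e=[0,110,30] → X  [on edge]
    (0,7)@(1, 15): e=[0,130,10] → X  [on edge]
  covered (21 px):
    . . . . . . . .
    . . . . . . X .
    . . . . . X X .
    . . . . X X X .
    . . . X X X X .
    . . X X X X X .
    . X X X X . . .
    X X . . . . . .

Result: [70,42,28]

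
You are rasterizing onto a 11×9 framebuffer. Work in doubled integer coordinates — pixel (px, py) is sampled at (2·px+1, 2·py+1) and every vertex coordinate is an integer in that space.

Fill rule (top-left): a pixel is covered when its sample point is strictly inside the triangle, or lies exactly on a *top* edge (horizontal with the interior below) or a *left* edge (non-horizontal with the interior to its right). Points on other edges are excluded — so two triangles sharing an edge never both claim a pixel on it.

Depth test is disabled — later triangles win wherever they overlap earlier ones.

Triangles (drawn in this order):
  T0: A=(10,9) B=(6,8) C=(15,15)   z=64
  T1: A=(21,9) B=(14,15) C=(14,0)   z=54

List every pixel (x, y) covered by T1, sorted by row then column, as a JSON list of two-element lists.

T0:
  2·area = 19  (B↔C swapped to make it positive)
  edge (10, 9)→(15, 15): d=(5,6) right/bottom  bias=-1
  edge (15, 15)→(6, 8): d=(-9,-7) top-left  bias=+0
  edge (6, 8)→(10, 9): d=(4,1) right/bottom  bias=-1
    (2,1)@(5, 3): e=[0,38,-19] → ·  [on edge]
    (4,4)@(9, 9): e=[6,12,1] → #
    (5,4)@(11, 9): e=[-6,26,-1] → ·
    (4,5)@(9, 11): e=[16,-6,9] → ·
    (5,5)@(11, 11): e=[4,8,7] → #
    (6,5)@(13, 11): e=[-8,22,5] → ·
    (5,6)@(11, 13): e=[14,-10,15] → ·
    (6,6)@(13, 13): e=[2,4,13] → #
    (7,6)@(15, 13): e=[-10,18,11] → ·
    (6,7)@(13, 15): e=[12,-14,21] → ·
    (7,7)@(15, 15): e=[0,0,19] → ·  [on edge]
  covered (3 px):
    · · · · · · · · · · ·
    · · · · · · · · · · ·
    · · · · · · · · · · ·
    · · · · · · · · · · ·
    · · · · # · · · · · ·
    · · · · · # · · · · ·
    · · · · · · # · · · ·
    · · · · · · · · · · ·
    · · · · · · · · · · ·
T1:
  2·area = 105
  edge (21, 9)→(14, 15): d=(-7,6) right/bottom  bias=-1
  edge (14, 15)→(14, 0): d=(0,-15) top-left  bias=+0
  edge (14, 0)→(21, 9): d=(7,9) right/bottom  bias=-1
    (7,1)@(15, 3): e=[78,15,12] → #
    (8,1)@(17, 3): e=[66,45,-6] → ·
    (7,2)@(15, 5): e=[64,15,26] → #
    (8,2)@(17, 5): e=[52,45,8] → #
    (9,2)@(19, 5): e=[40,75,-10] → ·
    (7,3)@(15, 7): e=[50,15,40] → #
    (9,3)@(19, 7): e=[26,75,4] → #
    (10,3)@(21, 7): e=[14,105,-14] → ·
    (7,4)@(15, 9): e=[36,15,54] → #
    (10,4)@(21, 9): e=[0,105,0] → ·  [on edge]
    (7,5)@(15, 11): e=[22,15,68] → #
    (9,5)@(19, 11): e=[-2,75,32] → ·
  covered (12 px):
    · · · · · · · · · · ·
    · · · · · · · # · · ·
    · · · · · · · # # · ·
    · · · · · · · # # # ·
    · · · · · · · # # # ·
    · · · · · · · # # · ·
    · · · · · · · # · · ·
    · · · · · · · · · · ·
    · · · · · · · · · · ·

Result: [[7,1],[7,2],[8,2],[7,3],[8,3],[9,3],[7,4],[8,4],[9,4],[7,5],[8,5],[7,6]]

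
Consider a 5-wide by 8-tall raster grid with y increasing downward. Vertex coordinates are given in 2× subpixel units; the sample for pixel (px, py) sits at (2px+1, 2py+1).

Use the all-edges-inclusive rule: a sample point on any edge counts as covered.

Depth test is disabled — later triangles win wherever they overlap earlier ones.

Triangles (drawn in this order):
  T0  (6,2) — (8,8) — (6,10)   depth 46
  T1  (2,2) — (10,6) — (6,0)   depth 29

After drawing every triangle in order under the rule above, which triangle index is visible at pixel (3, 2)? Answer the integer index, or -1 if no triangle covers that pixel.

T0:
  2·area = 16
  edge (6, 2)→(8, 8): d=(2,6) inclusive
  edge (8, 8)→(6, 10): d=(-2,2) inclusive
  edge (6, 10)→(6, 2): d=(0,-8) inclusive
    (3,2)@(7, 5): e=[0,8,8] → █  [on edge]
    (4,2)@(9, 5): e=[-12,4,24] → ·
    (3,3)@(7, 7): e=[4,4,8] → █
    (4,3)@(9, 7): e=[-8,0,24] → ·  [on edge]
    (3,4)@(7, 9): e=[8,0,8] → █  [on edge]
    (4,4)@(9, 9): e=[-4,-4,24] → ·
    (2,5)@(5, 11): e=[24,0,-8] → ·  [on edge]
    (3,5)@(7, 11): e=[12,-4,8] → ·
    (4,5)@(9, 11): e=[0,-8,24] → ·  [on edge]
    (1,6)@(3, 13): e=[40,0,-24] → ·  [on edge]
    (0,7)@(1, 15): e=[56,0,-40] → ·  [on edge]
  covered (3 px):
    · · · · ·
    · · · · ·
    · · · █ ·
    · · · █ ·
    · · · █ ·
    · · · · ·
    · · · · ·
    · · · · ·
T1:
  2·area = 32  (B↔C swapped to make it positive)
  edge (2, 2)→(6, 0): d=(4,-2) inclusive
  edge (6, 0)→(10, 6): d=(4,6) inclusive
  edge (10, 6)→(2, 2): d=(-8,-4) inclusive
    (2,0)@(5, 1): e=[2,10,20] → █
    (3,0)@(7, 1): e=[6,-2,28] → ·
    (2,1)@(5, 3): e=[10,18,4] → █
    (3,1)@(7, 3): e=[14,6,12] → █
    (4,1)@(9, 3): e=[18,-6,20] → ·
    (2,2)@(5, 5): e=[18,26,-12] → ·
    (3,2)@(7, 5): e=[22,14,-4] → ·
    (4,2)@(9, 5): e=[26,2,4] → █
    (4,3)@(9, 7): e=[34,10,-12] → ·
  covered (4 px):
    · · █ · ·
    · · █ █ ·
    · · · · █
    · · · · ·
    · · · · ·
    · · · · ·
    · · · · ·
    · · · · ·

Z-buffer (winner per pixel, '.' = empty):
  . . 1 . .
  . . 1 1 .
  . . . 0 1
  . . . 0 .
  . . . 0 .
  . . . . .
  . . . . .
  . . . . .

Result: 0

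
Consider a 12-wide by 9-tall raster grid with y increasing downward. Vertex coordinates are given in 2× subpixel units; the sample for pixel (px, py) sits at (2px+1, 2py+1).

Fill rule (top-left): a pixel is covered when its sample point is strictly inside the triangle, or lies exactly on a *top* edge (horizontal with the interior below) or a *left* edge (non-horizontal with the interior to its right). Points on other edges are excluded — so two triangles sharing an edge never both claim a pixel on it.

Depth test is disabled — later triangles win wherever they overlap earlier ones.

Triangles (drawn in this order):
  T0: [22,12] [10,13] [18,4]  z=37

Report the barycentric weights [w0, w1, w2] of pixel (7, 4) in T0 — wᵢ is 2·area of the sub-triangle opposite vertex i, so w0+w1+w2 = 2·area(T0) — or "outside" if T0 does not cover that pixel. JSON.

T0:
  2·area = 100
  edge (22, 12)→(10, 13): d=(-12,1) right/bottom  bias=-1
  edge (10, 13)→(18, 4): d=(8,-9) top-left  bias=+0
  edge (18, 4)→(22, 12): d=(4,8) right/bottom  bias=-1
    (8,3)@(17, 7): e=[65,15,20] → █
    (9,3)@(19, 7): e=[63,33,4] → █
    (10,3)@(21, 7): e=[61,51,-12] → ·
    (7,4)@(15, 9): e=[43,13,44] → █
    (10,4)@(21, 9): e=[37,67,-4] → ·
    (6,5)@(13, 11): e=[21,11,68] → █
    (10,5)@(21, 11): e=[13,83,4] → █
    (11,5)@(23, 11): e=[11,101,-12] → ·
    (6,6)@(13, 13): e=[-3,27,76] → ·
    (7,6)@(15, 13): e=[-5,45,60] → ·
    (8,6)@(17, 13): e=[-7,63,44] → ·
    (9,6)@(19, 13): e=[-9,81,28] → ·
  covered (10 px):
    · · · · · · · · · · · ·
    · · · · · · · · · · · ·
    · · · · · · · · · · · ·
    · · · · · · · · █ █ · ·
    · · · · · · · █ █ █ · ·
    · · · · · · █ █ █ █ █ ·
    · · · · · · · · · · · ·
    · · · · · · · · · · · ·
    · · · · · · · · · · · ·

Result: [13,44,43]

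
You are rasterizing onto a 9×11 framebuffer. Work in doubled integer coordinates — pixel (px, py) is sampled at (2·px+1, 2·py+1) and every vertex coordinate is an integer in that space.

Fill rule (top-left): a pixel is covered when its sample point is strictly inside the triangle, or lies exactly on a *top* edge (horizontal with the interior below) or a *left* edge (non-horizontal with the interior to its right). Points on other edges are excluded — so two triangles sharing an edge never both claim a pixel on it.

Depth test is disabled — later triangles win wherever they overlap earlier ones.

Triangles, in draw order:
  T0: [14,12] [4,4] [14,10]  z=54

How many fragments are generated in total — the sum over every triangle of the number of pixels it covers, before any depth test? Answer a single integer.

T0:
  2·area = 20
  edge (14, 12)→(4, 4): d=(-10,-8) top-left  bias=+0
  edge (4, 4)→(14, 10): d=(10,6) right/bottom  bias=-1
  edge (14, 10)→(14, 12): d=(0,2) right/bottom  bias=-1
    (4,3)@(9, 7): e=[10,0,10] → ·  [on edge]
    (5,4)@(11, 9): e=[6,8,6] → #
    (6,4)@(13, 9): e=[22,-4,2] → ·
    (5,5)@(11, 11): e=[-14,28,6] → ·
    (6,5)@(13, 11): e=[2,16,2] → #
    (7,5)@(15, 11): e=[18,4,-2] → ·
    (6,6)@(13, 13): e=[-18,36,2] → ·
  covered (2 px):
    · · · · · · · · ·
    · · · · · · · · ·
    · · · · · · · · ·
    · · · · · · · · ·
    · · · · · # · · ·
    · · · · · · # · ·
    · · · · · · · · ·
    · · · · · · · · ·
    · · · · · · · · ·
    · · · · · · · · ·
    · · · · · · · · ·

Final: 2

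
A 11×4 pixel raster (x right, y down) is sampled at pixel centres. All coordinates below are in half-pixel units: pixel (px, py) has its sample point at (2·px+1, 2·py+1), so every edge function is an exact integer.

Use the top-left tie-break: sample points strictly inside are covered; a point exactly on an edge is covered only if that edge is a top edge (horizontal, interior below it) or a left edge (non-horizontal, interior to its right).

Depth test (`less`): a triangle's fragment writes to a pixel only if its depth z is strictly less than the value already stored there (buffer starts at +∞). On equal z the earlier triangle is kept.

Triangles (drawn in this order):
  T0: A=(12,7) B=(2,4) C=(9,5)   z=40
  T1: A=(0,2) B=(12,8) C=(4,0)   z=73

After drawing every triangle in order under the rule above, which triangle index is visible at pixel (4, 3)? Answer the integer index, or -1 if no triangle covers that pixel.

T0:
  2·area = 11
  edge (12, 7)→(2, 4): d=(-10,-3) top-left  bias=+0
  edge (2, 4)→(9, 5): d=(7,1) right/bottom  bias=-1
  edge (9, 5)→(12, 7): d=(3,2) right/bottom  bias=-1
    (1,0)@(3, 1): e=[33,-22,0] → .  [on edge]
    (3,2)@(7, 5): e=[5,2,4] → X
    (4,2)@(9, 5): e=[11,0,0] → .  [on edge]
    (3,3)@(7, 7): e=[-15,16,10] → .
  covered (1 px):
    . . . . . . . . . . .
    . . . . . . . . . . .
    . . . X . . . . . . .
    . . . . . . . . . . .
T1:
  2·area = 48  (B↔C swapped to make it positive)
  edge (0, 2)→(4, 0): d=(4,-2) top-left  bias=+0
  edge (4, 0)→(12, 8): d=(8,8) right/bottom  bias=-1
  edge (12, 8)→(0, 2): d=(-12,-6) top-left  bias=+0
    (1,0)@(3, 1): e=[2,16,30] → X
    (2,0)@(5, 1): e=[6,0,42] → .  [on edge]
    (1,1)@(3, 3): e=[10,32,6] → X
    (2,1)@(5, 3): e=[14,16,18] → X
    (3,1)@(7, 3): e=[18,0,30] → .  [on edge]
    (1,2)@(3, 5): e=[18,48,-18] → .
    (2,2)@(5, 5): e=[22,32,-6] → .
    (3,2)@(7, 5): e=[26,16,6] → X
    (4,2)@(9, 5): e=[30,0,18] → .  [on edge]
    (3,3)@(7, 7): e=[34,32,-18] → .
    (5,3)@(11, 7): e=[42,0,6] → .  [on edge]
  covered (4 px):
    . X . . . . . . . . .
    . X X . . . . . . . .
    . . . X . . . . . . .
    . . . . . . . . . . .

Z-buffer (winner per pixel, '.' = empty):
  . 1 . . . . . . . . .
  . 1 1 . . . . . . . .
  . . . 0 . . . . . . .
  . . . . . . . . . . .

Answer: -1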